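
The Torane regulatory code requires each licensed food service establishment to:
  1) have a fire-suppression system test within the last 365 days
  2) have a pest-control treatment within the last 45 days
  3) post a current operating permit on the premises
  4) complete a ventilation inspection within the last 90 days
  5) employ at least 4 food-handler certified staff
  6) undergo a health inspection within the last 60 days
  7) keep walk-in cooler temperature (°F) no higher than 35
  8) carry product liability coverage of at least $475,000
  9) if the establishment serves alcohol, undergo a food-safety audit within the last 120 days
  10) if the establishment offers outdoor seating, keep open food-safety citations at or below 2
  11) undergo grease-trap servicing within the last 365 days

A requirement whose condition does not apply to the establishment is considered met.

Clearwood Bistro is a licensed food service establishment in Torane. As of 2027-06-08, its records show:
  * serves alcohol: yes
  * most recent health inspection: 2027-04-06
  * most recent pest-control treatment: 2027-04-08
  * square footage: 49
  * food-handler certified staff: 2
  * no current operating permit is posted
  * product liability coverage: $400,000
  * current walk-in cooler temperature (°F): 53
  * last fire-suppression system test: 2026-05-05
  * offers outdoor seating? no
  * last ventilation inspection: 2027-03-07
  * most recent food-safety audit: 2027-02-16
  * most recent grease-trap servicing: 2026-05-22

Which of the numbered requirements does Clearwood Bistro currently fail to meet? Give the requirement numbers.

1. fire-suppression system test 399 days ago vs limit 365 → not met
2. pest-control treatment 61 days ago vs limit 45 → not met
3. current operating permit absent → not met
4. ventilation inspection 93 days ago vs limit 90 → not met
5. food-handler certified staff 2 < 4 → not met
6. health inspection 63 days ago vs limit 60 → not met
7. walk-in cooler temperature (°F) 53 > 35 → not met
8. product liability coverage $400,000 < $475,000 → not met
9. condition 'serves alcohol' holds; food-safety audit 112 days ago vs limit 120 → met
10. condition 'offers outdoor seating' does not hold → requirement n/a → met
11. grease-trap servicing 382 days ago vs limit 365 → not met
Not met: 1, 2, 3, 4, 5, 6, 7, 8, 11

1, 2, 3, 4, 5, 6, 7, 8, 11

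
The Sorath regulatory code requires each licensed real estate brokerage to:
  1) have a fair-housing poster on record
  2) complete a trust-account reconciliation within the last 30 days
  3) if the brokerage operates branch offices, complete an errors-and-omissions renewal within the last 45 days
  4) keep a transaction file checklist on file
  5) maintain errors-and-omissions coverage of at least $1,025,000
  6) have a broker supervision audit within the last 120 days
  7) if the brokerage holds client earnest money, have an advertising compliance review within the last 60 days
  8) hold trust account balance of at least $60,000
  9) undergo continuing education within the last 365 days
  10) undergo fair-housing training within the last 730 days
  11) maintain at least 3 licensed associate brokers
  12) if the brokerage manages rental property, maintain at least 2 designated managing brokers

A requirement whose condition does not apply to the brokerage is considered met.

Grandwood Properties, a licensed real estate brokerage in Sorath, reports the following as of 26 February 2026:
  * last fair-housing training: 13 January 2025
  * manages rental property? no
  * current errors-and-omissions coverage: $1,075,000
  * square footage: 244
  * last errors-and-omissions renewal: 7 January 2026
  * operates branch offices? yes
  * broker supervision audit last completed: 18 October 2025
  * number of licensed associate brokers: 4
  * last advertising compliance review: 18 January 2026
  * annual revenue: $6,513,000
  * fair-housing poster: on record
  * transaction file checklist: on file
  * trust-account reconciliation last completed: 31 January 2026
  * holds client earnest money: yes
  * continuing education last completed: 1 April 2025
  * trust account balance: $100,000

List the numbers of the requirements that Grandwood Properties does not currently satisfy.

3, 6

1. fair-housing poster present → met
2. trust-account reconciliation 26 days ago vs limit 30 → met
3. condition 'operates branch offices' holds; errors-and-omissions renewal 50 days ago vs limit 45 → not met
4. transaction file checklist present → met
5. errors-and-omissions coverage $1,075,000 ≥ $1,025,000 → met
6. broker supervision audit 131 days ago vs limit 120 → not met
7. condition 'holds client earnest money' holds; advertising compliance review 39 days ago vs limit 60 → met
8. trust account balance $100,000 ≥ $60,000 → met
9. continuing education 331 days ago vs limit 365 → met
10. fair-housing training 409 days ago vs limit 730 → met
11. licensed associate brokers 4 ≥ 3 → met
12. condition 'manages rental property' does not hold → requirement n/a → met
Not met: 3, 6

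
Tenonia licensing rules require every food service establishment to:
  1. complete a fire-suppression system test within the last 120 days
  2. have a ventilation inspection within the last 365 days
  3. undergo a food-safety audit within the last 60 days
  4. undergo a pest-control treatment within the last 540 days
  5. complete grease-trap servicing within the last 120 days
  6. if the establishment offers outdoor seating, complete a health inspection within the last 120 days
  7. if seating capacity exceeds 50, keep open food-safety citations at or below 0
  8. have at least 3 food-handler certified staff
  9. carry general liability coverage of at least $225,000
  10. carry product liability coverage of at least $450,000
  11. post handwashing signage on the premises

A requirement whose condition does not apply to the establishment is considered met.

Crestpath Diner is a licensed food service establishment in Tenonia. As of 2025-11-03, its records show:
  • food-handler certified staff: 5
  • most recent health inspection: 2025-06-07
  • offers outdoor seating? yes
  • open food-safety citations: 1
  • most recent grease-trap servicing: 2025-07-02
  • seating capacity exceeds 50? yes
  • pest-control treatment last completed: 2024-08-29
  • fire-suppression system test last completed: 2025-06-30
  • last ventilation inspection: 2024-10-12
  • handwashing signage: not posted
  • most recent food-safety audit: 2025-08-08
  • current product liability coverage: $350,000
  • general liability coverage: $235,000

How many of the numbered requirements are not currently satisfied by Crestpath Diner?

8

1. fire-suppression system test 126 days ago vs limit 120 → not met
2. ventilation inspection 387 days ago vs limit 365 → not met
3. food-safety audit 87 days ago vs limit 60 → not met
4. pest-control treatment 431 days ago vs limit 540 → met
5. grease-trap servicing 124 days ago vs limit 120 → not met
6. condition 'offers outdoor seating' holds; health inspection 149 days ago vs limit 120 → not met
7. condition 'seating capacity exceeds 50' holds; open food-safety citations 1 > 0 → not met
8. food-handler certified staff 5 ≥ 3 → met
9. general liability coverage $235,000 ≥ $225,000 → met
10. product liability coverage $350,000 < $450,000 → not met
11. handwashing signage absent → not met
Not met: 8 of 11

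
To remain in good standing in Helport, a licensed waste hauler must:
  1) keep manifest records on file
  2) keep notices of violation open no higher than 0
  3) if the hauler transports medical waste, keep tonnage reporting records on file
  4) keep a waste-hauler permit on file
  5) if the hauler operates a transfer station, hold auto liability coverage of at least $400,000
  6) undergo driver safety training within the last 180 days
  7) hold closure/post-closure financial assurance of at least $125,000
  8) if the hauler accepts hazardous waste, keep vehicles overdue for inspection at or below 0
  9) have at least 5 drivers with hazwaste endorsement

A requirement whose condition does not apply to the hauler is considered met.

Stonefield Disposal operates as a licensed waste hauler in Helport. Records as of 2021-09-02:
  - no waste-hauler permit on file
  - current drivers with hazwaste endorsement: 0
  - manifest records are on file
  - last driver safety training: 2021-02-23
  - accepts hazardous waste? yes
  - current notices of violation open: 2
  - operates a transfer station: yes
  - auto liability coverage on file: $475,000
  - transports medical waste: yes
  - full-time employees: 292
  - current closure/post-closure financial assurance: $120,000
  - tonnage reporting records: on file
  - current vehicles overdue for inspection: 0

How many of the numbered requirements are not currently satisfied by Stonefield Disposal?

1. manifest records present → met
2. notices of violation open 2 > 0 → not met
3. condition 'transports medical waste' holds; tonnage reporting records present → met
4. waste-hauler permit absent → not met
5. condition 'operates a transfer station' holds; auto liability coverage $475,000 ≥ $400,000 → met
6. driver safety training 191 days ago vs limit 180 → not met
7. closure/post-closure financial assurance $120,000 < $125,000 → not met
8. condition 'accepts hazardous waste' holds; vehicles overdue for inspection 0 ≤ 0 → met
9. drivers with hazwaste endorsement 0 < 5 → not met
Not met: 5 of 9

5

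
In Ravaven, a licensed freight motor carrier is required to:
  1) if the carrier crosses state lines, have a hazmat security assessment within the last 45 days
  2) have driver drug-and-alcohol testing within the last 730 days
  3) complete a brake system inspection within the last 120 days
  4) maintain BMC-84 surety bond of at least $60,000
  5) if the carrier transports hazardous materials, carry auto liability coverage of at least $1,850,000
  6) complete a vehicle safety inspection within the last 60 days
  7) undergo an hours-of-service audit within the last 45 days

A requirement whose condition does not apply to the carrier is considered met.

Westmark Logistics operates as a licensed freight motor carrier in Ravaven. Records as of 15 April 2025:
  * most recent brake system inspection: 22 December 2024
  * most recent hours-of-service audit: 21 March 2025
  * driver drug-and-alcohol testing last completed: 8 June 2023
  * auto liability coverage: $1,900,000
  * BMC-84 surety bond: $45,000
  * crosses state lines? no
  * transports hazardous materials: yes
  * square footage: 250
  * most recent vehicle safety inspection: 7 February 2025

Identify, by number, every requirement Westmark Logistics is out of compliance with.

4, 6

1. condition 'crosses state lines' does not hold → requirement n/a → met
2. driver drug-and-alcohol testing 677 days ago vs limit 730 → met
3. brake system inspection 114 days ago vs limit 120 → met
4. BMC-84 surety bond $45,000 < $60,000 → not met
5. condition 'transports hazardous materials' holds; auto liability coverage $1,900,000 ≥ $1,850,000 → met
6. vehicle safety inspection 67 days ago vs limit 60 → not met
7. hours-of-service audit 25 days ago vs limit 45 → met
Not met: 4, 6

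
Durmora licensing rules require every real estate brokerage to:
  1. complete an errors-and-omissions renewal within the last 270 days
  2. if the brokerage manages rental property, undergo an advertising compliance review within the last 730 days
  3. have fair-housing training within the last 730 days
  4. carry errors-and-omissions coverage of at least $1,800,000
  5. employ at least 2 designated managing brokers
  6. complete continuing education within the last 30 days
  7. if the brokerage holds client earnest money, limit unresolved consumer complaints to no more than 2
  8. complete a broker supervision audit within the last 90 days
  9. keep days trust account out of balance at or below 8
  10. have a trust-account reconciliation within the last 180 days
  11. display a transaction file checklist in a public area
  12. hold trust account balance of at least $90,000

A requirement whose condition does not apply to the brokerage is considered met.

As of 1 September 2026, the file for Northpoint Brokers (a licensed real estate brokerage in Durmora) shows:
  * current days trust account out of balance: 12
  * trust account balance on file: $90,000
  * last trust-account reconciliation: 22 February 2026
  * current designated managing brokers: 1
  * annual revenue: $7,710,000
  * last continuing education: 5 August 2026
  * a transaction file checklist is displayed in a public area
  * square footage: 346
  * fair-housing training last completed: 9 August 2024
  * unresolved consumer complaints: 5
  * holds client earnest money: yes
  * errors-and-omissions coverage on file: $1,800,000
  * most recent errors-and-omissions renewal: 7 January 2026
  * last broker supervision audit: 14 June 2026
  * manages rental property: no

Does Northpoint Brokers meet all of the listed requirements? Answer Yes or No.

No

1. errors-and-omissions renewal 237 days ago vs limit 270 → met
2. condition 'manages rental property' does not hold → requirement n/a → met
3. fair-housing training 753 days ago vs limit 730 → not met
4. errors-and-omissions coverage $1,800,000 ≥ $1,800,000 → met
5. designated managing brokers 1 < 2 → not met
6. continuing education 27 days ago vs limit 30 → met
7. condition 'holds client earnest money' holds; unresolved consumer complaints 5 > 2 → not met
8. broker supervision audit 79 days ago vs limit 90 → met
9. days trust account out of balance 12 > 8 → not met
10. trust-account reconciliation 191 days ago vs limit 180 → not met
11. transaction file checklist present → met
12. trust account balance $90,000 ≥ $90,000 → met
Not met: 3, 5, 7, 9, 10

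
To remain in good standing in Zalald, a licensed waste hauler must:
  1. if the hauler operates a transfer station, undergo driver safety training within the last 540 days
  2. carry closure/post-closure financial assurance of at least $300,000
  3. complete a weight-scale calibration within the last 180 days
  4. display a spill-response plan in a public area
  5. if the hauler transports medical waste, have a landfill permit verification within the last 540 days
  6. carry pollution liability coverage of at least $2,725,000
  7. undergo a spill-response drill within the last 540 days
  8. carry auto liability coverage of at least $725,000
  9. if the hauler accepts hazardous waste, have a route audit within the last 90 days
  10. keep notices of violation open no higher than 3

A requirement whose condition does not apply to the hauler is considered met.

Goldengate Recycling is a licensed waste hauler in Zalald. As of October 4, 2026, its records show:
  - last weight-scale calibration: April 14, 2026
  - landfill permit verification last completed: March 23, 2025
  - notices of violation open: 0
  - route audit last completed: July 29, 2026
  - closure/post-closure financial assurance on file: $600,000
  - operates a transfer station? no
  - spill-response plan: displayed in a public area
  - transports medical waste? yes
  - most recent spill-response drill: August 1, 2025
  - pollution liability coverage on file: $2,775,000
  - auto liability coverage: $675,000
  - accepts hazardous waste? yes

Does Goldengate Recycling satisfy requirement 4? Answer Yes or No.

Yes

4. spill-response plan present → met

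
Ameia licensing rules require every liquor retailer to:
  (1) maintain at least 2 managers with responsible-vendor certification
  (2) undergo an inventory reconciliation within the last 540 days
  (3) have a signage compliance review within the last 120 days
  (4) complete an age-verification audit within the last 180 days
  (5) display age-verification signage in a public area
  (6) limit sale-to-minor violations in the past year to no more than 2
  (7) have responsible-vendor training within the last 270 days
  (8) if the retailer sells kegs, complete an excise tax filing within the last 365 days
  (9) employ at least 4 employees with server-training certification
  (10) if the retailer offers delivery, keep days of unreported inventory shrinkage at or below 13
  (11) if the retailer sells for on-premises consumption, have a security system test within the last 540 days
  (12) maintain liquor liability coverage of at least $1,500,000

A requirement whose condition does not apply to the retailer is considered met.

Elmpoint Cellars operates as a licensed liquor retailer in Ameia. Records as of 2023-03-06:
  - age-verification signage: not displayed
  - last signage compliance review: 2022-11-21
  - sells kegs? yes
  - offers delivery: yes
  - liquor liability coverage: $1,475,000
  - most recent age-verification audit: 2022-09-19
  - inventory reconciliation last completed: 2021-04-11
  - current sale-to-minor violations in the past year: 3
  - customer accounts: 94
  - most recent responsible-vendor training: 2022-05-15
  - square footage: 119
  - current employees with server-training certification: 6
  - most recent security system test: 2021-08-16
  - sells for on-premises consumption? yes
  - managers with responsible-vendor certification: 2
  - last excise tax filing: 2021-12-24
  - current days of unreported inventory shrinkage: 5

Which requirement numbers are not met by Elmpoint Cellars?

1. managers with responsible-vendor certification 2 ≥ 2 → met
2. inventory reconciliation 694 days ago vs limit 540 → not met
3. signage compliance review 105 days ago vs limit 120 → met
4. age-verification audit 168 days ago vs limit 180 → met
5. age-verification signage absent → not met
6. sale-to-minor violations in the past year 3 > 2 → not met
7. responsible-vendor training 295 days ago vs limit 270 → not met
8. condition 'sells kegs' holds; excise tax filing 437 days ago vs limit 365 → not met
9. employees with server-training certification 6 ≥ 4 → met
10. condition 'offers delivery' holds; days of unreported inventory shrinkage 5 ≤ 13 → met
11. condition 'sells for on-premises consumption' holds; security system test 567 days ago vs limit 540 → not met
12. liquor liability coverage $1,475,000 < $1,500,000 → not met
Not met: 2, 5, 6, 7, 8, 11, 12

2, 5, 6, 7, 8, 11, 12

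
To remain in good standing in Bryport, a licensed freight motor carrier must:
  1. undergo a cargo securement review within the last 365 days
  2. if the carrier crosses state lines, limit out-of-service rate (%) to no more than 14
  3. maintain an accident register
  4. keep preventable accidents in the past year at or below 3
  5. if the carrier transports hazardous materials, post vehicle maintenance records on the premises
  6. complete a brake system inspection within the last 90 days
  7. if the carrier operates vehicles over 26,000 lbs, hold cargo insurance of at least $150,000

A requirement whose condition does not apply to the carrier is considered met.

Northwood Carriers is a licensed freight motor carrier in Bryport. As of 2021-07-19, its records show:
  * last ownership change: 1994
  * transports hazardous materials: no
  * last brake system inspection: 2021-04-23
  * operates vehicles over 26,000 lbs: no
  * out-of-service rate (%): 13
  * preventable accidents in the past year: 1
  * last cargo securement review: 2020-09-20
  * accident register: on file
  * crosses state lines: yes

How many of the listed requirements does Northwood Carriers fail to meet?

1. cargo securement review 302 days ago vs limit 365 → met
2. condition 'crosses state lines' holds; out-of-service rate (%) 13 ≤ 14 → met
3. accident register present → met
4. preventable accidents in the past year 1 ≤ 3 → met
5. condition 'transports hazardous materials' does not hold → requirement n/a → met
6. brake system inspection 87 days ago vs limit 90 → met
7. condition 'operates vehicles over 26,000 lbs' does not hold → requirement n/a → met
Not met: 0 of 7

0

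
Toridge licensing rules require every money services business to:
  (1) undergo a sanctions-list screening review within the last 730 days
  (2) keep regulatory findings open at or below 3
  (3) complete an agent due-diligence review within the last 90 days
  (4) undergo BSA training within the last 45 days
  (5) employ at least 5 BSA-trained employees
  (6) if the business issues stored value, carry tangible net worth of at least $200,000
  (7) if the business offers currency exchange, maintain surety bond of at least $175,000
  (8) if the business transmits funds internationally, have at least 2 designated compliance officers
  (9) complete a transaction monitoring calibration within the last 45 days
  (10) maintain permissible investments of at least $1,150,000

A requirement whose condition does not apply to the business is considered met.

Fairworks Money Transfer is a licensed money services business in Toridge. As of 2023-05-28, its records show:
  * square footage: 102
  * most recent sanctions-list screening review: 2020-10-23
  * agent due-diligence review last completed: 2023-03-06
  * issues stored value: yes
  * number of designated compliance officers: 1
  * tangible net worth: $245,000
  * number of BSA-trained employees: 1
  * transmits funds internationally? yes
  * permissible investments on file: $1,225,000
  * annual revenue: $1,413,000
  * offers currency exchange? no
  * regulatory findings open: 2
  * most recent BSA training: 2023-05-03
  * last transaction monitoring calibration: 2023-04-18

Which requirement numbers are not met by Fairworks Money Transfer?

1, 5, 8

1. sanctions-list screening review 947 days ago vs limit 730 → not met
2. regulatory findings open 2 ≤ 3 → met
3. agent due-diligence review 83 days ago vs limit 90 → met
4. BSA training 25 days ago vs limit 45 → met
5. BSA-trained employees 1 < 5 → not met
6. condition 'issues stored value' holds; tangible net worth $245,000 ≥ $200,000 → met
7. condition 'offers currency exchange' does not hold → requirement n/a → met
8. condition 'transmits funds internationally' holds; designated compliance officers 1 < 2 → not met
9. transaction monitoring calibration 40 days ago vs limit 45 → met
10. permissible investments $1,225,000 ≥ $1,150,000 → met
Not met: 1, 5, 8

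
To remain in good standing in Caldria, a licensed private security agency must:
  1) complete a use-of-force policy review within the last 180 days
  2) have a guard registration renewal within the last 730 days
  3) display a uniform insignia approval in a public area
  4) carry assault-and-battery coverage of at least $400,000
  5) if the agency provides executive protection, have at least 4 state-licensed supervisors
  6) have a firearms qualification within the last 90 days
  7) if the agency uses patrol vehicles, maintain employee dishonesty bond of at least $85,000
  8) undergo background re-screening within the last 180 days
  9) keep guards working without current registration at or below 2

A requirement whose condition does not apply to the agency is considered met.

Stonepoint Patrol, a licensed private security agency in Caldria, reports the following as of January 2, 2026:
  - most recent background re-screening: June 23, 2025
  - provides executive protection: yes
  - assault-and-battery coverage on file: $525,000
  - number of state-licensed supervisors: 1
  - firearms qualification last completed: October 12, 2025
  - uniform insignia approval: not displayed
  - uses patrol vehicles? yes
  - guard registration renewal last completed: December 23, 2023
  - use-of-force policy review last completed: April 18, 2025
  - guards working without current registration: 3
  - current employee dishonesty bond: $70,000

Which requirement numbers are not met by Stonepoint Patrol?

1, 2, 3, 5, 7, 8, 9

1. use-of-force policy review 259 days ago vs limit 180 → not met
2. guard registration renewal 741 days ago vs limit 730 → not met
3. uniform insignia approval absent → not met
4. assault-and-battery coverage $525,000 ≥ $400,000 → met
5. condition 'provides executive protection' holds; state-licensed supervisors 1 < 4 → not met
6. firearms qualification 82 days ago vs limit 90 → met
7. condition 'uses patrol vehicles' holds; employee dishonesty bond $70,000 < $85,000 → not met
8. background re-screening 193 days ago vs limit 180 → not met
9. guards working without current registration 3 > 2 → not met
Not met: 1, 2, 3, 5, 7, 8, 9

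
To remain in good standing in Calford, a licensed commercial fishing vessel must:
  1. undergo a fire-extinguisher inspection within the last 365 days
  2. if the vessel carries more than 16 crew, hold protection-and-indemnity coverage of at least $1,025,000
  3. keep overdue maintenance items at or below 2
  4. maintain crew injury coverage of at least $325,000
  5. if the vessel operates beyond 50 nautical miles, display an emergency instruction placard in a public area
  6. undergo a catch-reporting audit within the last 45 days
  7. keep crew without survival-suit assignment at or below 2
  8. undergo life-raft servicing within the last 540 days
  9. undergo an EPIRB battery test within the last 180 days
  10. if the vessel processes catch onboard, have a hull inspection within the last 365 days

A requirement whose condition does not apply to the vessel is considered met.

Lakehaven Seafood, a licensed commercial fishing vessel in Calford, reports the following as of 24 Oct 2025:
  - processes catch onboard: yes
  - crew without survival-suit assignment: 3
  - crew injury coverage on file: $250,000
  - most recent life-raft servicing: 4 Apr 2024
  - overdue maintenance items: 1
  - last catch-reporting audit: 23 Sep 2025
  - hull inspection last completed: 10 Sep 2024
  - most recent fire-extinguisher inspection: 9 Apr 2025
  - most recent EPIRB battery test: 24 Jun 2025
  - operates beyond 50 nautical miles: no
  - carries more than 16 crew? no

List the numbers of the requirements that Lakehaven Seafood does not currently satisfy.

1. fire-extinguisher inspection 198 days ago vs limit 365 → met
2. condition 'carries more than 16 crew' does not hold → requirement n/a → met
3. overdue maintenance items 1 ≤ 2 → met
4. crew injury coverage $250,000 < $325,000 → not met
5. condition 'operates beyond 50 nautical miles' does not hold → requirement n/a → met
6. catch-reporting audit 31 days ago vs limit 45 → met
7. crew without survival-suit assignment 3 > 2 → not met
8. life-raft servicing 568 days ago vs limit 540 → not met
9. EPIRB battery test 122 days ago vs limit 180 → met
10. condition 'processes catch onboard' holds; hull inspection 409 days ago vs limit 365 → not met
Not met: 4, 7, 8, 10

4, 7, 8, 10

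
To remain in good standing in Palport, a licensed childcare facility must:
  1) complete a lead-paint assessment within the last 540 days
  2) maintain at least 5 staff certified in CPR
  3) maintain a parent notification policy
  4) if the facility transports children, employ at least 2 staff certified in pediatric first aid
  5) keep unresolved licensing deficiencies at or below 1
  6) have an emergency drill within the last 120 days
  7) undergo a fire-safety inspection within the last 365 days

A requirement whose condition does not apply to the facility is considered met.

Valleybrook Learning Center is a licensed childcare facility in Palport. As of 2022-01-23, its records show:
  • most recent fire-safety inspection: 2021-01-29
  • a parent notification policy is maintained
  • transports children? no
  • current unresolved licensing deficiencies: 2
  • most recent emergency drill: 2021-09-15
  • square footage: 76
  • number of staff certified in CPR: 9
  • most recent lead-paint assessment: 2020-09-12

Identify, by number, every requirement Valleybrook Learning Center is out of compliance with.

1. lead-paint assessment 498 days ago vs limit 540 → met
2. staff certified in CPR 9 ≥ 5 → met
3. parent notification policy present → met
4. condition 'transports children' does not hold → requirement n/a → met
5. unresolved licensing deficiencies 2 > 1 → not met
6. emergency drill 130 days ago vs limit 120 → not met
7. fire-safety inspection 359 days ago vs limit 365 → met
Not met: 5, 6

5, 6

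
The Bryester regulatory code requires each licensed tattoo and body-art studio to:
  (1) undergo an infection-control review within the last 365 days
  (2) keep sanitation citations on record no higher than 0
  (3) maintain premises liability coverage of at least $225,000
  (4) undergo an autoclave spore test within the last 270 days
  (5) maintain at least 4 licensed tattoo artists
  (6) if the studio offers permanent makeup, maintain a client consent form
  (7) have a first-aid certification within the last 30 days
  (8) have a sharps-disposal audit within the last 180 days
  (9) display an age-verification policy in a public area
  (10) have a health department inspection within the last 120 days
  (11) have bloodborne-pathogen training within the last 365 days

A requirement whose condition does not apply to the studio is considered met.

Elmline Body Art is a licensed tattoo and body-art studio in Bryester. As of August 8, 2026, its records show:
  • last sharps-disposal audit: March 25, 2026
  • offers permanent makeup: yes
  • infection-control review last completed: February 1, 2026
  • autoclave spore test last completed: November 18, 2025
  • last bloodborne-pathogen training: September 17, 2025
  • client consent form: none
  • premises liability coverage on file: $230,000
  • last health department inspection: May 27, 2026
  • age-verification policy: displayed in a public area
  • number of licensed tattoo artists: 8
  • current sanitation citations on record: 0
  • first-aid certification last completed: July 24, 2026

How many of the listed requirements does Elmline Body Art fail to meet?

1

1. infection-control review 188 days ago vs limit 365 → met
2. sanitation citations on record 0 ≤ 0 → met
3. premises liability coverage $230,000 ≥ $225,000 → met
4. autoclave spore test 263 days ago vs limit 270 → met
5. licensed tattoo artists 8 ≥ 4 → met
6. condition 'offers permanent makeup' holds; client consent form absent → not met
7. first-aid certification 15 days ago vs limit 30 → met
8. sharps-disposal audit 136 days ago vs limit 180 → met
9. age-verification policy present → met
10. health department inspection 73 days ago vs limit 120 → met
11. bloodborne-pathogen training 325 days ago vs limit 365 → met
Not met: 1 of 11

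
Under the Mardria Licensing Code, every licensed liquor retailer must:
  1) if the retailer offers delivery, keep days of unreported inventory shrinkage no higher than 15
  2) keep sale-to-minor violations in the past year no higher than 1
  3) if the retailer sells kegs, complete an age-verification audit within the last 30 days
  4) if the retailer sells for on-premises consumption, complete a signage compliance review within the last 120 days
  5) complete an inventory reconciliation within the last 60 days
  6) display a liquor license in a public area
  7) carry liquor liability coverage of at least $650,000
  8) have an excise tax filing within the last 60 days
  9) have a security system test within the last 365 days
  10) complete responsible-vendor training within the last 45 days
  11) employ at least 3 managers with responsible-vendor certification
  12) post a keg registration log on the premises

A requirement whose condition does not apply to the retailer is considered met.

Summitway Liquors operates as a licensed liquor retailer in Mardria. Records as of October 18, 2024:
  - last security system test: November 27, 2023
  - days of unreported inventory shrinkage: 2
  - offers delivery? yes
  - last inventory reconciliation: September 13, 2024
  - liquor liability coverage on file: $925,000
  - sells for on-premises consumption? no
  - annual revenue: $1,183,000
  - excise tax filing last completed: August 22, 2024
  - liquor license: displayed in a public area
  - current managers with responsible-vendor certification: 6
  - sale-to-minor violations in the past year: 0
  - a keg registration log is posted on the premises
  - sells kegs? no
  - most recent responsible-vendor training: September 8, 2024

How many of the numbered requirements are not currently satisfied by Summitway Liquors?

0

1. condition 'offers delivery' holds; days of unreported inventory shrinkage 2 ≤ 15 → met
2. sale-to-minor violations in the past year 0 ≤ 1 → met
3. condition 'sells kegs' does not hold → requirement n/a → met
4. condition 'sells for on-premises consumption' does not hold → requirement n/a → met
5. inventory reconciliation 35 days ago vs limit 60 → met
6. liquor license present → met
7. liquor liability coverage $925,000 ≥ $650,000 → met
8. excise tax filing 57 days ago vs limit 60 → met
9. security system test 326 days ago vs limit 365 → met
10. responsible-vendor training 40 days ago vs limit 45 → met
11. managers with responsible-vendor certification 6 ≥ 3 → met
12. keg registration log present → met
Not met: 0 of 12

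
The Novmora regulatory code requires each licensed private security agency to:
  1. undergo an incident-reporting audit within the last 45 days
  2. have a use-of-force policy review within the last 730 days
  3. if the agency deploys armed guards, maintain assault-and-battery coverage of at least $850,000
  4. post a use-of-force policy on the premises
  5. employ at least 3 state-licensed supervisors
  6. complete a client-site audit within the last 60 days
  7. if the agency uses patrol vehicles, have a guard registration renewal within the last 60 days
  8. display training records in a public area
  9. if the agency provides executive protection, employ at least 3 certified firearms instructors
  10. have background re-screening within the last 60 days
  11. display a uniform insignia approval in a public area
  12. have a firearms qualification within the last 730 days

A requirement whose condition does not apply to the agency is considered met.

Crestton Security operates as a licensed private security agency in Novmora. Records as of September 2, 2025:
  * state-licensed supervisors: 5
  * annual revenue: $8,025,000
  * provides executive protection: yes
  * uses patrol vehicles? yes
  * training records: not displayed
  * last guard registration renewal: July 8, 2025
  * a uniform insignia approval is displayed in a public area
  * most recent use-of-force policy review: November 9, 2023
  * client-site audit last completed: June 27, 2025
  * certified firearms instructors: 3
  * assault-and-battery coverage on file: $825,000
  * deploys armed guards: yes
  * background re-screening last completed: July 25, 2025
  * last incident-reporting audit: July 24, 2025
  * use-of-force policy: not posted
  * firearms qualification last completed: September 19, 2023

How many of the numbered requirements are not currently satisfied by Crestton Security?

4

1. incident-reporting audit 40 days ago vs limit 45 → met
2. use-of-force policy review 663 days ago vs limit 730 → met
3. condition 'deploys armed guards' holds; assault-and-battery coverage $825,000 < $850,000 → not met
4. use-of-force policy absent → not met
5. state-licensed supervisors 5 ≥ 3 → met
6. client-site audit 67 days ago vs limit 60 → not met
7. condition 'uses patrol vehicles' holds; guard registration renewal 56 days ago vs limit 60 → met
8. training records absent → not met
9. condition 'provides executive protection' holds; certified firearms instructors 3 ≥ 3 → met
10. background re-screening 39 days ago vs limit 60 → met
11. uniform insignia approval present → met
12. firearms qualification 714 days ago vs limit 730 → met
Not met: 4 of 12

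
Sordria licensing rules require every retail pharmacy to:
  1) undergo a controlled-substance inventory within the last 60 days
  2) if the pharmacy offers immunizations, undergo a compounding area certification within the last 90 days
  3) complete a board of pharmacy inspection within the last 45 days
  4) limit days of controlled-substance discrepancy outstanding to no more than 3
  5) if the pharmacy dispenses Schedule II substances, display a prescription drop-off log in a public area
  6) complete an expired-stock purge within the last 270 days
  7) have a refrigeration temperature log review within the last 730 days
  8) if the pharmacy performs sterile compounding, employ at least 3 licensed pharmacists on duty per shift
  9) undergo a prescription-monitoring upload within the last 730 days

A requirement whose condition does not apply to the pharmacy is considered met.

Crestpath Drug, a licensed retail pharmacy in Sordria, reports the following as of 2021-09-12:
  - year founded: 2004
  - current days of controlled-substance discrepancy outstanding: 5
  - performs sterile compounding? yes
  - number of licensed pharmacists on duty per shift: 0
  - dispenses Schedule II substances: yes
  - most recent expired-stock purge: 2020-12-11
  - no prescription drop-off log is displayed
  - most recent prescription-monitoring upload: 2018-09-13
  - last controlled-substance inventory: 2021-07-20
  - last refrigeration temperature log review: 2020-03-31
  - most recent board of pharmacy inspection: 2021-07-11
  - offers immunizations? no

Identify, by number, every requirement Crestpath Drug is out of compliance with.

3, 4, 5, 6, 8, 9

1. controlled-substance inventory 54 days ago vs limit 60 → met
2. condition 'offers immunizations' does not hold → requirement n/a → met
3. board of pharmacy inspection 63 days ago vs limit 45 → not met
4. days of controlled-substance discrepancy outstanding 5 > 3 → not met
5. condition 'dispenses Schedule II substances' holds; prescription drop-off log absent → not met
6. expired-stock purge 275 days ago vs limit 270 → not met
7. refrigeration temperature log review 530 days ago vs limit 730 → met
8. condition 'performs sterile compounding' holds; licensed pharmacists on duty per shift 0 < 3 → not met
9. prescription-monitoring upload 1095 days ago vs limit 730 → not met
Not met: 3, 4, 5, 6, 8, 9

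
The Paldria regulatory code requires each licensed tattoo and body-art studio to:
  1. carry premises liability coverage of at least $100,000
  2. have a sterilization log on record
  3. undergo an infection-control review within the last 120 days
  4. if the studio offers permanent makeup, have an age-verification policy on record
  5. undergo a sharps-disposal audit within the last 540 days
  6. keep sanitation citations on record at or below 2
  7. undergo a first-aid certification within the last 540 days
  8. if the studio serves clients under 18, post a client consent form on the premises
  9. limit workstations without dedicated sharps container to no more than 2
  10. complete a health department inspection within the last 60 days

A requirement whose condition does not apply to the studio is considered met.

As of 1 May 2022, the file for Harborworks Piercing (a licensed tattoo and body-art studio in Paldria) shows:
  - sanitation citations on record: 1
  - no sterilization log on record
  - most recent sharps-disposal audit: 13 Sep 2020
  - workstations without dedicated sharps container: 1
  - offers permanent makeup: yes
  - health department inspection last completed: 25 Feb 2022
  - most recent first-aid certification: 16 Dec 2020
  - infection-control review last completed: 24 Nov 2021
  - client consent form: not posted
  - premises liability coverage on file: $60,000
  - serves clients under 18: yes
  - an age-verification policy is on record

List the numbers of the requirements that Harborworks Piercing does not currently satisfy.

1. premises liability coverage $60,000 < $100,000 → not met
2. sterilization log absent → not met
3. infection-control review 158 days ago vs limit 120 → not met
4. condition 'offers permanent makeup' holds; age-verification policy present → met
5. sharps-disposal audit 595 days ago vs limit 540 → not met
6. sanitation citations on record 1 ≤ 2 → met
7. first-aid certification 501 days ago vs limit 540 → met
8. condition 'serves clients under 18' holds; client consent form absent → not met
9. workstations without dedicated sharps container 1 ≤ 2 → met
10. health department inspection 65 days ago vs limit 60 → not met
Not met: 1, 2, 3, 5, 8, 10

1, 2, 3, 5, 8, 10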